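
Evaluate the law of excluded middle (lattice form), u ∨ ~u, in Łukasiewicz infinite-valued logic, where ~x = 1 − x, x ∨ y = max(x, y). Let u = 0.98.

~u = 1 − 0.98 = 0.02
u ∨ ~u = max(0.98, 0.02) = 0.98
(The value 0.98 < 1 shows this instance is not satisfied; not a Ł∞-tautology — its value is max(a, 1−a).)

0.98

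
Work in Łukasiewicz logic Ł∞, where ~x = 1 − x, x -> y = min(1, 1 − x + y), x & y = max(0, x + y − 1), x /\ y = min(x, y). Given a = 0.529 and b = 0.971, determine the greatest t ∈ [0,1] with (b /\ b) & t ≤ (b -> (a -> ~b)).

b /\ b = min(0.971, 0.971) = 0.971
So the left factor is b /\ b = 0.971.
~b = 1 − 0.971 = 0.029
a -> ~b = min(1, 1 − 0.529 + 0.029) = min(1, 0.500) = 0.500
b -> (a -> ~b) = min(1, 1 − 0.971 + 0.500) = min(1, 0.529) = 0.529
So the right-hand bound is b -> (a -> ~b) = 0.529.
The residuum of the Łukasiewicz t-norm gives the supremum: min(1, 1 − 0.971 + 0.529).
1 − 0.971 + 0.529 = 0.558, so t = min(1, 0.558) = 0.558.
Check: 0.971 & 0.558 = max(0, 0.529) = 0.529 ≤ 0.529.

0.558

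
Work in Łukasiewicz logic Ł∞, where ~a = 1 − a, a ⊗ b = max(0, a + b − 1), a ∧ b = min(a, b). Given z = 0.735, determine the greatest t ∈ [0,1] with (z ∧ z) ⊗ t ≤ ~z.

z ∧ z = min(0.735, 0.735) = 0.735
So the left factor is z ∧ z = 0.735.
~z = 1 − 0.735 = 0.265
So the right-hand bound is ~z = 0.265.
The residuum of the Łukasiewicz t-norm gives the supremum: min(1, 1 − 0.735 + 0.265).
1 − 0.735 + 0.265 = 0.530, so t = min(1, 0.530) = 0.530.
Check: 0.735 ⊗ 0.530 = max(0, 0.265) = 0.265 ≤ 0.265.

0.530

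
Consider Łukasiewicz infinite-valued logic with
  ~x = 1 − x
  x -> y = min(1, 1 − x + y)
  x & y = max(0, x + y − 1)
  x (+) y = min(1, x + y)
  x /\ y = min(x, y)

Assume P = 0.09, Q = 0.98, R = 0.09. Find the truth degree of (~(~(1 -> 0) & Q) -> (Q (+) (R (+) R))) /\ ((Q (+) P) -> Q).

0.98

1 -> 0 = min(1, 1 − 1.00 + 0.00) = min(1, 0.00) = 0.00
~(1 -> 0) = 1 − 0.00 = 1.00
~(1 -> 0) & Q = max(0, 1.00 + 0.98 − 1) = max(0, 0.98) = 0.98
~(~(1 -> 0) & Q) = 1 − 0.98 = 0.02
R (+) R = min(1, 0.09 + 0.09) = min(1, 0.18) = 0.18
Q (+) (R (+) R) = min(1, 0.98 + 0.18) = min(1, 1.16) = 1.00
~(~(1 -> 0) & Q) -> (Q (+) (R (+) R)) = min(1, 1 − 0.02 + 1.00) = min(1, 1.98) = 1.00
Q (+) P = min(1, 0.98 + 0.09) = min(1, 1.07) = 1.00
(Q (+) P) -> Q = min(1, 1 − 1.00 + 0.98) = min(1, 0.98) = 0.98
(~(~(1 -> 0) & Q) -> (Q (+) (R (+) R))) /\ ((Q (+) P) -> Q) = min(1.00, 0.98) = 0.98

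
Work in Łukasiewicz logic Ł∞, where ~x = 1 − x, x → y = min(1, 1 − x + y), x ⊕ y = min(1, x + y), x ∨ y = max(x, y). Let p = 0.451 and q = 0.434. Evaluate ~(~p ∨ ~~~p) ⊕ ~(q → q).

0.451

~p = 1 − 0.451 = 0.549
~~p = 1 − 0.549 = 0.451
~~~p = 1 − 0.451 = 0.549
~p ∨ ~~~p = max(0.549, 0.549) = 0.549
~(~p ∨ ~~~p) = 1 − 0.549 = 0.451
q → q = min(1, 1 − 0.434 + 0.434) = min(1, 1.000) = 1.000
~(q → q) = 1 − 1.000 = 0.000
~(~p ∨ ~~~p) ⊕ ~(q → q) = min(1, 0.451 + 0.000) = min(1, 0.451) = 0.451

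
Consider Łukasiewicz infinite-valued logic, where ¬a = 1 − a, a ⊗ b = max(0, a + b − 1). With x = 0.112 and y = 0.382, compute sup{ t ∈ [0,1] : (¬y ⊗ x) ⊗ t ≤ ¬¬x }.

1.000

¬y = 1 − 0.382 = 0.618
¬y ⊗ x = max(0, 0.618 + 0.112 − 1) = max(0, -0.270) = 0.000
So the left factor is ¬y ⊗ x = 0.000.
¬x = 1 − 0.112 = 0.888
¬¬x = 1 − 0.888 = 0.112
So the right-hand bound is ¬¬x = 0.112.
The residuum of the Łukasiewicz t-norm gives the supremum: min(1, 1 − 0.000 + 0.112).
1 − 0.000 + 0.112 = 1.112, so t = min(1, 1.112) = 1.000.
Check: 0.000 ⊗ 1.000 = max(0, 0.000) = 0.000 ≤ 0.112.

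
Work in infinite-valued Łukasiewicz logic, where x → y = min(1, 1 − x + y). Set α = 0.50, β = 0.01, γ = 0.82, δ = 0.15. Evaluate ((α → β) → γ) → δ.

0.15

α → β = min(1, 1 − 0.50 + 0.01) = min(1, 0.51) = 0.51
(α → β) → γ = min(1, 1 − 0.51 + 0.82) = min(1, 1.31) = 1.00
((α → β) → γ) → δ = min(1, 1 − 1.00 + 0.15) = min(1, 0.15) = 0.15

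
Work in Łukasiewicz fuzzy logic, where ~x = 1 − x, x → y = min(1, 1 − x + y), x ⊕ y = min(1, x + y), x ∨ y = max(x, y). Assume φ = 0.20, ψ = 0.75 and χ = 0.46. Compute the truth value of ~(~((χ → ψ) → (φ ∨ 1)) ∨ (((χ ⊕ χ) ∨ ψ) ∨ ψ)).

χ → ψ = min(1, 1 − 0.46 + 0.75) = min(1, 1.29) = 1.00
φ ∨ 1 = max(0.20, 1.00) = 1.00
(χ → ψ) → (φ ∨ 1) = min(1, 1 − 1.00 + 1.00) = min(1, 1.00) = 1.00
~((χ → ψ) → (φ ∨ 1)) = 1 − 1.00 = 0.00
χ ⊕ χ = min(1, 0.46 + 0.46) = min(1, 0.92) = 0.92
(χ ⊕ χ) ∨ ψ = max(0.92, 0.75) = 0.92
((χ ⊕ χ) ∨ ψ) ∨ ψ = max(0.92, 0.75) = 0.92
~((χ → ψ) → (φ ∨ 1)) ∨ (((χ ⊕ χ) ∨ ψ) ∨ ψ) = max(0.00, 0.92) = 0.92
~(~((χ → ψ) → (φ ∨ 1)) ∨ (((χ ⊕ χ) ∨ ψ) ∨ ψ)) = 1 − 0.92 = 0.08

0.08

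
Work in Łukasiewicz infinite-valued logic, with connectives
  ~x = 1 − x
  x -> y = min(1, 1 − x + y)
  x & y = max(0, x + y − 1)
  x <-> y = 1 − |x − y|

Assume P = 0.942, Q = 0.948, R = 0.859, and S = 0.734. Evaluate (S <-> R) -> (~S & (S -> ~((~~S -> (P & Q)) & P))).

0.125

S <-> R = 1 − |0.734 − 0.859| = 1 − 0.125 = 0.875
~S = 1 − 0.734 = 0.266
~~S = 1 − 0.266 = 0.734
P & Q = max(0, 0.942 + 0.948 − 1) = max(0, 0.890) = 0.890
~~S -> (P & Q) = min(1, 1 − 0.734 + 0.890) = min(1, 1.156) = 1.000
(~~S -> (P & Q)) & P = max(0, 1.000 + 0.942 − 1) = max(0, 0.942) = 0.942
~((~~S -> (P & Q)) & P) = 1 − 0.942 = 0.058
S -> ~((~~S -> (P & Q)) & P) = min(1, 1 − 0.734 + 0.058) = min(1, 0.324) = 0.324
~S & (S -> ~((~~S -> (P & Q)) & P)) = max(0, 0.266 + 0.324 − 1) = max(0, -0.410) = 0.000
(S <-> R) -> (~S & (S -> ~((~~S -> (P & Q)) & P))) = min(1, 1 − 0.875 + 0.000) = min(1, 0.125) = 0.125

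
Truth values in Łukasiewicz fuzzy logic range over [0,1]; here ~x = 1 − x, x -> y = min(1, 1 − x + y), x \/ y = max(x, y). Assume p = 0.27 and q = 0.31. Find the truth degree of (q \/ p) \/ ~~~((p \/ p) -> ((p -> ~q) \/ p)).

0.31

q \/ p = max(0.31, 0.27) = 0.31
p \/ p = max(0.27, 0.27) = 0.27
~q = 1 − 0.31 = 0.69
p -> ~q = min(1, 1 − 0.27 + 0.69) = min(1, 1.42) = 1.00
(p -> ~q) \/ p = max(1.00, 0.27) = 1.00
(p \/ p) -> ((p -> ~q) \/ p) = min(1, 1 − 0.27 + 1.00) = min(1, 1.73) = 1.00
~((p \/ p) -> ((p -> ~q) \/ p)) = 1 − 1.00 = 0.00
~~((p \/ p) -> ((p -> ~q) \/ p)) = 1 − 0.00 = 1.00
~~~((p \/ p) -> ((p -> ~q) \/ p)) = 1 − 1.00 = 0.00
(q \/ p) \/ ~~~((p \/ p) -> ((p -> ~q) \/ p)) = max(0.31, 0.00) = 0.31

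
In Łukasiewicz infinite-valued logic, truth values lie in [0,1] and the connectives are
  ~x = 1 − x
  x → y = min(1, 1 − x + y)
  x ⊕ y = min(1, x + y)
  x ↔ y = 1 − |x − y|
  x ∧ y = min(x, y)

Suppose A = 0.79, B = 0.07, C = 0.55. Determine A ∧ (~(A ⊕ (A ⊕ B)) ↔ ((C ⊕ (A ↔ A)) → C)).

0.45

A ⊕ B = min(1, 0.79 + 0.07) = min(1, 0.86) = 0.86
A ⊕ (A ⊕ B) = min(1, 0.79 + 0.86) = min(1, 1.65) = 1.00
~(A ⊕ (A ⊕ B)) = 1 − 1.00 = 0.00
A ↔ A = 1 − |0.79 − 0.79| = 1 − 0.00 = 1.00
C ⊕ (A ↔ A) = min(1, 0.55 + 1.00) = min(1, 1.55) = 1.00
(C ⊕ (A ↔ A)) → C = min(1, 1 − 1.00 + 0.55) = min(1, 0.55) = 0.55
~(A ⊕ (A ⊕ B)) ↔ ((C ⊕ (A ↔ A)) → C) = 1 − |0.00 − 0.55| = 1 − 0.55 = 0.45
A ∧ (~(A ⊕ (A ⊕ B)) ↔ ((C ⊕ (A ↔ A)) → C)) = min(0.79, 0.45) = 0.45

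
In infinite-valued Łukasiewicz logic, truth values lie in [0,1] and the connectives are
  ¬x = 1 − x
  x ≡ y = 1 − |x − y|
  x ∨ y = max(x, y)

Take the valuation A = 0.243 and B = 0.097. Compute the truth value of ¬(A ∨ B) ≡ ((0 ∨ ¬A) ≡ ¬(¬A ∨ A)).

0.729

A ∨ B = max(0.243, 0.097) = 0.243
¬(A ∨ B) = 1 − 0.243 = 0.757
¬A = 1 − 0.243 = 0.757
0 ∨ ¬A = max(0.000, 0.757) = 0.757
¬A ∨ A = max(0.757, 0.243) = 0.757
¬(¬A ∨ A) = 1 − 0.757 = 0.243
(0 ∨ ¬A) ≡ ¬(¬A ∨ A) = 1 − |0.757 − 0.243| = 1 − 0.514 = 0.486
¬(A ∨ B) ≡ ((0 ∨ ¬A) ≡ ¬(¬A ∨ A)) = 1 − |0.757 − 0.486| = 1 − 0.271 = 0.729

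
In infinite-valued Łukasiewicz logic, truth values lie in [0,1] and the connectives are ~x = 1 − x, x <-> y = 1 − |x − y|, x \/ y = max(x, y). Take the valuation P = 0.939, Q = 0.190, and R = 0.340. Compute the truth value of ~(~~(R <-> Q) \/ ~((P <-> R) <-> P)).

R <-> Q = 1 − |0.340 − 0.190| = 1 − 0.150 = 0.850
~(R <-> Q) = 1 − 0.850 = 0.150
~~(R <-> Q) = 1 − 0.150 = 0.850
P <-> R = 1 − |0.939 − 0.340| = 1 − 0.599 = 0.401
(P <-> R) <-> P = 1 − |0.401 − 0.939| = 1 − 0.538 = 0.462
~((P <-> R) <-> P) = 1 − 0.462 = 0.538
~~(R <-> Q) \/ ~((P <-> R) <-> P) = max(0.850, 0.538) = 0.850
~(~~(R <-> Q) \/ ~((P <-> R) <-> P)) = 1 − 0.850 = 0.150

0.150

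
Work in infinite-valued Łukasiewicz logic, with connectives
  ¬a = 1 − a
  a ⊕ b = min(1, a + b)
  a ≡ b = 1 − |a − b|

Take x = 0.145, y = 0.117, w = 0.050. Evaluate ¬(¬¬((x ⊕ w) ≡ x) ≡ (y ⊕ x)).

x ⊕ w = min(1, 0.145 + 0.050) = min(1, 0.195) = 0.195
(x ⊕ w) ≡ x = 1 − |0.195 − 0.145| = 1 − 0.050 = 0.950
¬((x ⊕ w) ≡ x) = 1 − 0.950 = 0.050
¬¬((x ⊕ w) ≡ x) = 1 − 0.050 = 0.950
y ⊕ x = min(1, 0.117 + 0.145) = min(1, 0.262) = 0.262
¬¬((x ⊕ w) ≡ x) ≡ (y ⊕ x) = 1 − |0.950 − 0.262| = 1 − 0.688 = 0.312
¬(¬¬((x ⊕ w) ≡ x) ≡ (y ⊕ x)) = 1 − 0.312 = 0.688

0.688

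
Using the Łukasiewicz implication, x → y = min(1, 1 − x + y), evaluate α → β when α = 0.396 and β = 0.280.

0.884

α → β = min(1, 1 − 0.396 + 0.280) = min(1, 0.884) = 0.884
For comparison, the Gödel implication (1 if x ≤ y else y) would give 0.280.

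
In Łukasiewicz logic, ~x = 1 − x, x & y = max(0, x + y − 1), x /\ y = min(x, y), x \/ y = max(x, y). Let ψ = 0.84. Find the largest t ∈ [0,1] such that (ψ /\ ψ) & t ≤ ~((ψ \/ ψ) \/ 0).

0.32

ψ /\ ψ = min(0.84, 0.84) = 0.84
So the left factor is ψ /\ ψ = 0.84.
ψ \/ ψ = max(0.84, 0.84) = 0.84
(ψ \/ ψ) \/ 0 = max(0.84, 0.00) = 0.84
~((ψ \/ ψ) \/ 0) = 1 − 0.84 = 0.16
So the right-hand bound is ~((ψ \/ ψ) \/ 0) = 0.16.
The residuum of the Łukasiewicz t-norm gives the supremum: min(1, 1 − 0.84 + 0.16).
1 − 0.84 + 0.16 = 0.32, so t = min(1, 0.32) = 0.32.
Check: 0.84 & 0.32 = max(0, 0.16) = 0.16 ≤ 0.16.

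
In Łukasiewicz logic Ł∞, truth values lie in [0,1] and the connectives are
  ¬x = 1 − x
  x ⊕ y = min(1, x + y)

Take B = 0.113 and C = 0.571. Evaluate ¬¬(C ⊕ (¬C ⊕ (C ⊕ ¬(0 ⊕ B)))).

¬C = 1 − 0.571 = 0.429
0 ⊕ B = min(1, 0.000 + 0.113) = min(1, 0.113) = 0.113
¬(0 ⊕ B) = 1 − 0.113 = 0.887
C ⊕ ¬(0 ⊕ B) = min(1, 0.571 + 0.887) = min(1, 1.458) = 1.000
¬C ⊕ (C ⊕ ¬(0 ⊕ B)) = min(1, 0.429 + 1.000) = min(1, 1.429) = 1.000
C ⊕ (¬C ⊕ (C ⊕ ¬(0 ⊕ B))) = min(1, 0.571 + 1.000) = min(1, 1.571) = 1.000
¬(C ⊕ (¬C ⊕ (C ⊕ ¬(0 ⊕ B)))) = 1 − 1.000 = 0.000
¬¬(C ⊕ (¬C ⊕ (C ⊕ ¬(0 ⊕ B)))) = 1 − 0.000 = 1.000

1.000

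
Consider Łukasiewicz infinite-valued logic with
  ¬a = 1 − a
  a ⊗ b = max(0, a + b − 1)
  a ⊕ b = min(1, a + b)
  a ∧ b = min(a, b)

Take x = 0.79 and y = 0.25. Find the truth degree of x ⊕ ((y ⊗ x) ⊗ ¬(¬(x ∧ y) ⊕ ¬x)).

y ⊗ x = max(0, 0.25 + 0.79 − 1) = max(0, 0.04) = 0.04
x ∧ y = min(0.79, 0.25) = 0.25
¬(x ∧ y) = 1 − 0.25 = 0.75
¬x = 1 − 0.79 = 0.21
¬(x ∧ y) ⊕ ¬x = min(1, 0.75 + 0.21) = min(1, 0.96) = 0.96
¬(¬(x ∧ y) ⊕ ¬x) = 1 − 0.96 = 0.04
(y ⊗ x) ⊗ ¬(¬(x ∧ y) ⊕ ¬x) = max(0, 0.04 + 0.04 − 1) = max(0, -0.92) = 0.00
x ⊕ ((y ⊗ x) ⊗ ¬(¬(x ∧ y) ⊕ ¬x)) = min(1, 0.79 + 0.00) = min(1, 0.79) = 0.79

0.79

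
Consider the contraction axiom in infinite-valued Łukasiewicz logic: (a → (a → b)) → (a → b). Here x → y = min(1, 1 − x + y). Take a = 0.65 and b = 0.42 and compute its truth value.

a → b = min(1, 1 − 0.65 + 0.42) = min(1, 0.77) = 0.77
a → (a → b) = min(1, 1 − 0.65 + 0.77) = min(1, 1.12) = 1.00
(a → (a → b)) → (a → b) = min(1, 1 − 1.00 + 0.77) = min(1, 0.77) = 0.77
(The value 0.77 < 1 shows this instance is not satisfied; fails in Ł∞ (the t-norm is not idempotent).)

0.77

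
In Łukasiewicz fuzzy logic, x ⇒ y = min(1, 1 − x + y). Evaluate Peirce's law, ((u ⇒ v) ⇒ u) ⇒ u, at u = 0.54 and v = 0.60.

1.00

u ⇒ v = min(1, 1 − 0.54 + 0.60) = min(1, 1.06) = 1.00
(u ⇒ v) ⇒ u = min(1, 1 − 1.00 + 0.54) = min(1, 0.54) = 0.54
((u ⇒ v) ⇒ u) ⇒ u = min(1, 1 − 0.54 + 0.54) = min(1, 1.00) = 1.00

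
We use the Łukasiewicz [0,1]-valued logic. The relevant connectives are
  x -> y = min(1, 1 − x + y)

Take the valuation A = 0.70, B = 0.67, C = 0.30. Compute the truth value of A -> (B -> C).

B -> C = min(1, 1 − 0.67 + 0.30) = min(1, 0.63) = 0.63
A -> (B -> C) = min(1, 1 − 0.70 + 0.63) = min(1, 0.93) = 0.93

0.93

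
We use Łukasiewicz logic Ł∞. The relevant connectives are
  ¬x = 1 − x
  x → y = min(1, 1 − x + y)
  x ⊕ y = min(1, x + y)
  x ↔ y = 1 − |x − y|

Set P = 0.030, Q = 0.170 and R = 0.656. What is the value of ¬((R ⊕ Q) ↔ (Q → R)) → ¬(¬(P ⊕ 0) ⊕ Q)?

R ⊕ Q = min(1, 0.656 + 0.170) = min(1, 0.826) = 0.826
Q → R = min(1, 1 − 0.170 + 0.656) = min(1, 1.486) = 1.000
(R ⊕ Q) ↔ (Q → R) = 1 − |0.826 − 1.000| = 1 − 0.174 = 0.826
¬((R ⊕ Q) ↔ (Q → R)) = 1 − 0.826 = 0.174
P ⊕ 0 = min(1, 0.030 + 0.000) = min(1, 0.030) = 0.030
¬(P ⊕ 0) = 1 − 0.030 = 0.970
¬(P ⊕ 0) ⊕ Q = min(1, 0.970 + 0.170) = min(1, 1.140) = 1.000
¬(¬(P ⊕ 0) ⊕ Q) = 1 − 1.000 = 0.000
¬((R ⊕ Q) ↔ (Q → R)) → ¬(¬(P ⊕ 0) ⊕ Q) = min(1, 1 − 0.174 + 0.000) = min(1, 0.826) = 0.826

0.826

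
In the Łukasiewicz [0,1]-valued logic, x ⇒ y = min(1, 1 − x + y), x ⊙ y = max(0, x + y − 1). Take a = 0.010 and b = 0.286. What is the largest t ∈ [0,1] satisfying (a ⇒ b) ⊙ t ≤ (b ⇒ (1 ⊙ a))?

0.724

a ⇒ b = min(1, 1 − 0.010 + 0.286) = min(1, 1.276) = 1.000
So the left factor is a ⇒ b = 1.000.
1 ⊙ a = max(0, 1.000 + 0.010 − 1) = max(0, 0.010) = 0.010
b ⇒ (1 ⊙ a) = min(1, 1 − 0.286 + 0.010) = min(1, 0.724) = 0.724
So the right-hand bound is b ⇒ (1 ⊙ a) = 0.724.
The residuum of the Łukasiewicz t-norm gives the supremum: min(1, 1 − 1.000 + 0.724).
1 − 1.000 + 0.724 = 0.724, so t = min(1, 0.724) = 0.724.
Check: 1.000 ⊙ 0.724 = max(0, 0.724) = 0.724 ≤ 0.724.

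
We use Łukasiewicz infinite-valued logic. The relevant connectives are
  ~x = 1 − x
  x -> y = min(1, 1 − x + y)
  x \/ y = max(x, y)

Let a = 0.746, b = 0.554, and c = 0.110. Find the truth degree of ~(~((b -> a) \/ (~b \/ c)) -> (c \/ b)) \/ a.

b -> a = min(1, 1 − 0.554 + 0.746) = min(1, 1.192) = 1.000
~b = 1 − 0.554 = 0.446
~b \/ c = max(0.446, 0.110) = 0.446
(b -> a) \/ (~b \/ c) = max(1.000, 0.446) = 1.000
~((b -> a) \/ (~b \/ c)) = 1 − 1.000 = 0.000
c \/ b = max(0.110, 0.554) = 0.554
~((b -> a) \/ (~b \/ c)) -> (c \/ b) = min(1, 1 − 0.000 + 0.554) = min(1, 1.554) = 1.000
~(~((b -> a) \/ (~b \/ c)) -> (c \/ b)) = 1 − 1.000 = 0.000
~(~((b -> a) \/ (~b \/ c)) -> (c \/ b)) \/ a = max(0.000, 0.746) = 0.746

0.746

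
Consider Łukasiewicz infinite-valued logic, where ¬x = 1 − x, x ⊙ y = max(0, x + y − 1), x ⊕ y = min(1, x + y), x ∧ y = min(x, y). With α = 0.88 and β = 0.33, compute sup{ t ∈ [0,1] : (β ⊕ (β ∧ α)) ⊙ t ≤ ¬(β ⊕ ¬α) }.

β ∧ α = min(0.33, 0.88) = 0.33
β ⊕ (β ∧ α) = min(1, 0.33 + 0.33) = min(1, 0.66) = 0.66
So the left factor is β ⊕ (β ∧ α) = 0.66.
¬α = 1 − 0.88 = 0.12
β ⊕ ¬α = min(1, 0.33 + 0.12) = min(1, 0.45) = 0.45
¬(β ⊕ ¬α) = 1 − 0.45 = 0.55
So the right-hand bound is ¬(β ⊕ ¬α) = 0.55.
The residuum of the Łukasiewicz t-norm gives the supremum: min(1, 1 − 0.66 + 0.55).
1 − 0.66 + 0.55 = 0.89, so t = min(1, 0.89) = 0.89.
Check: 0.66 ⊙ 0.89 = max(0, 0.55) = 0.55 ≤ 0.55.

0.89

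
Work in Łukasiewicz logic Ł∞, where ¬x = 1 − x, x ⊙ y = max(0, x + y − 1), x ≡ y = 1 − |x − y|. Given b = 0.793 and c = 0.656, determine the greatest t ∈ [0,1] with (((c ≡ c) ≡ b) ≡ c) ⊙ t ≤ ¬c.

c ≡ c = 1 − |0.656 − 0.656| = 1 − 0.000 = 1.000
(c ≡ c) ≡ b = 1 − |1.000 − 0.793| = 1 − 0.207 = 0.793
((c ≡ c) ≡ b) ≡ c = 1 − |0.793 − 0.656| = 1 − 0.137 = 0.863
So the left factor is ((c ≡ c) ≡ b) ≡ c = 0.863.
¬c = 1 − 0.656 = 0.344
So the right-hand bound is ¬c = 0.344.
The residuum of the Łukasiewicz t-norm gives the supremum: min(1, 1 − 0.863 + 0.344).
1 − 0.863 + 0.344 = 0.481, so t = min(1, 0.481) = 0.481.
Check: 0.863 ⊙ 0.481 = max(0, 0.344) = 0.344 ≤ 0.344.

0.481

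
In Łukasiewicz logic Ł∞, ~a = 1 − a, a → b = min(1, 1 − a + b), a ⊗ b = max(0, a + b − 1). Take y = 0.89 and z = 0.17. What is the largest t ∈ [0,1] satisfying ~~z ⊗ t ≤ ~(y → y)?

0.83

~z = 1 − 0.17 = 0.83
~~z = 1 − 0.83 = 0.17
So the left factor is ~~z = 0.17.
y → y = min(1, 1 − 0.89 + 0.89) = min(1, 1.00) = 1.00
~(y → y) = 1 − 1.00 = 0.00
So the right-hand bound is ~(y → y) = 0.00.
The residuum of the Łukasiewicz t-norm gives the supremum: min(1, 1 − 0.17 + 0.00).
1 − 0.17 + 0.00 = 0.83, so t = min(1, 0.83) = 0.83.
Check: 0.17 ⊗ 0.83 = max(0, 0.00) = 0.00 ≤ 0.00.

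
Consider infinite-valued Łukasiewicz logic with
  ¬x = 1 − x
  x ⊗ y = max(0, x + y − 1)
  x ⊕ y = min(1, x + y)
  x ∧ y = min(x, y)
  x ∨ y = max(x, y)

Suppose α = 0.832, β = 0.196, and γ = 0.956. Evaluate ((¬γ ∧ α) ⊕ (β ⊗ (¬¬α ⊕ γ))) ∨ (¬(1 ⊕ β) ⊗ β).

¬γ = 1 − 0.956 = 0.044
¬γ ∧ α = min(0.044, 0.832) = 0.044
¬α = 1 − 0.832 = 0.168
¬¬α = 1 − 0.168 = 0.832
¬¬α ⊕ γ = min(1, 0.832 + 0.956) = min(1, 1.788) = 1.000
β ⊗ (¬¬α ⊕ γ) = max(0, 0.196 + 1.000 − 1) = max(0, 0.196) = 0.196
(¬γ ∧ α) ⊕ (β ⊗ (¬¬α ⊕ γ)) = min(1, 0.044 + 0.196) = min(1, 0.240) = 0.240
1 ⊕ β = min(1, 1.000 + 0.196) = min(1, 1.196) = 1.000
¬(1 ⊕ β) = 1 − 1.000 = 0.000
¬(1 ⊕ β) ⊗ β = max(0, 0.000 + 0.196 − 1) = max(0, -0.804) = 0.000
((¬γ ∧ α) ⊕ (β ⊗ (¬¬α ⊕ γ))) ∨ (¬(1 ⊕ β) ⊗ β) = max(0.240, 0.000) = 0.240

0.240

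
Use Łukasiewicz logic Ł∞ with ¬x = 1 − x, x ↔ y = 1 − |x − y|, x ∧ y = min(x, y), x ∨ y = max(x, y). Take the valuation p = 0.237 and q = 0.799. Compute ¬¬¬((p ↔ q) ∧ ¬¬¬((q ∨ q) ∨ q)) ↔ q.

p ↔ q = 1 − |0.237 − 0.799| = 1 − 0.562 = 0.438
q ∨ q = max(0.799, 0.799) = 0.799
(q ∨ q) ∨ q = max(0.799, 0.799) = 0.799
¬((q ∨ q) ∨ q) = 1 − 0.799 = 0.201
¬¬((q ∨ q) ∨ q) = 1 − 0.201 = 0.799
¬¬¬((q ∨ q) ∨ q) = 1 − 0.799 = 0.201
(p ↔ q) ∧ ¬¬¬((q ∨ q) ∨ q) = min(0.438, 0.201) = 0.201
¬((p ↔ q) ∧ ¬¬¬((q ∨ q) ∨ q)) = 1 − 0.201 = 0.799
¬¬((p ↔ q) ∧ ¬¬¬((q ∨ q) ∨ q)) = 1 − 0.799 = 0.201
¬¬¬((p ↔ q) ∧ ¬¬¬((q ∨ q) ∨ q)) = 1 − 0.201 = 0.799
¬¬¬((p ↔ q) ∧ ¬¬¬((q ∨ q) ∨ q)) ↔ q = 1 − |0.799 − 0.799| = 1 − 0.000 = 1.000

1.000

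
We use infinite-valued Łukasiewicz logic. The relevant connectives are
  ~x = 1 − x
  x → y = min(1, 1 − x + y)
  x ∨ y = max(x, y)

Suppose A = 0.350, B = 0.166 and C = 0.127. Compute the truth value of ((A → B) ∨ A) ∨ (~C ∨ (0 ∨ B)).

A → B = min(1, 1 − 0.350 + 0.166) = min(1, 0.816) = 0.816
(A → B) ∨ A = max(0.816, 0.350) = 0.816
~C = 1 − 0.127 = 0.873
0 ∨ B = max(0.000, 0.166) = 0.166
~C ∨ (0 ∨ B) = max(0.873, 0.166) = 0.873
((A → B) ∨ A) ∨ (~C ∨ (0 ∨ B)) = max(0.816, 0.873) = 0.873

0.873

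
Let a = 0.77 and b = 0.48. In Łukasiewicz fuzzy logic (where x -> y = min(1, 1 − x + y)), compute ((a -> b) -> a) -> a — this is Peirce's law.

0.77

a -> b = min(1, 1 − 0.77 + 0.48) = min(1, 0.71) = 0.71
(a -> b) -> a = min(1, 1 − 0.71 + 0.77) = min(1, 1.06) = 1.00
((a -> b) -> a) -> a = min(1, 1 − 1.00 + 0.77) = min(1, 0.77) = 0.77
(The value 0.77 < 1 shows this instance is not satisfied; not a Ł∞-tautology in general.)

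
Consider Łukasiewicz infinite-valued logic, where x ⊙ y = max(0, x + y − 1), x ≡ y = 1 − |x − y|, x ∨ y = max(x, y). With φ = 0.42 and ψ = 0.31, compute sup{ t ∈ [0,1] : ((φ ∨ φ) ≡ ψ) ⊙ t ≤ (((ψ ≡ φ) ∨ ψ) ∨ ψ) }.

1.00

φ ∨ φ = max(0.42, 0.42) = 0.42
(φ ∨ φ) ≡ ψ = 1 − |0.42 − 0.31| = 1 − 0.11 = 0.89
So the left factor is (φ ∨ φ) ≡ ψ = 0.89.
ψ ≡ φ = 1 − |0.31 − 0.42| = 1 − 0.11 = 0.89
(ψ ≡ φ) ∨ ψ = max(0.89, 0.31) = 0.89
((ψ ≡ φ) ∨ ψ) ∨ ψ = max(0.89, 0.31) = 0.89
So the right-hand bound is ((ψ ≡ φ) ∨ ψ) ∨ ψ = 0.89.
The residuum of the Łukasiewicz t-norm gives the supremum: min(1, 1 − 0.89 + 0.89).
1 − 0.89 + 0.89 = 1.00, so t = min(1, 1.00) = 1.00.
Check: 0.89 ⊙ 1.00 = max(0, 0.89) = 0.89 ≤ 0.89.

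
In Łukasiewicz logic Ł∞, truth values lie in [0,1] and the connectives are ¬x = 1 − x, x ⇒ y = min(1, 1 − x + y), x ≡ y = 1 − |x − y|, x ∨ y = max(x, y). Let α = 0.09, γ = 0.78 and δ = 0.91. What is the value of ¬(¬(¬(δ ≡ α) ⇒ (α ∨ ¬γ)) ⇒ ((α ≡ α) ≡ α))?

0.51

δ ≡ α = 1 − |0.91 − 0.09| = 1 − 0.82 = 0.18
¬(δ ≡ α) = 1 − 0.18 = 0.82
¬γ = 1 − 0.78 = 0.22
α ∨ ¬γ = max(0.09, 0.22) = 0.22
¬(δ ≡ α) ⇒ (α ∨ ¬γ) = min(1, 1 − 0.82 + 0.22) = min(1, 0.40) = 0.40
¬(¬(δ ≡ α) ⇒ (α ∨ ¬γ)) = 1 − 0.40 = 0.60
α ≡ α = 1 − |0.09 − 0.09| = 1 − 0.00 = 1.00
(α ≡ α) ≡ α = 1 − |1.00 − 0.09| = 1 − 0.91 = 0.09
¬(¬(δ ≡ α) ⇒ (α ∨ ¬γ)) ⇒ ((α ≡ α) ≡ α) = min(1, 1 − 0.60 + 0.09) = min(1, 0.49) = 0.49
¬(¬(¬(δ ≡ α) ⇒ (α ∨ ¬γ)) ⇒ ((α ≡ α) ≡ α)) = 1 − 0.49 = 0.51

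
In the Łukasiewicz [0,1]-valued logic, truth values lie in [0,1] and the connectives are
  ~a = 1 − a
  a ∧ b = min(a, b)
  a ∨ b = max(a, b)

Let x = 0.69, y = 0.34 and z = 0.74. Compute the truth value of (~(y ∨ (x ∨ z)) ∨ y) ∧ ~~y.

x ∨ z = max(0.69, 0.74) = 0.74
y ∨ (x ∨ z) = max(0.34, 0.74) = 0.74
~(y ∨ (x ∨ z)) = 1 − 0.74 = 0.26
~(y ∨ (x ∨ z)) ∨ y = max(0.26, 0.34) = 0.34
~y = 1 − 0.34 = 0.66
~~y = 1 − 0.66 = 0.34
(~(y ∨ (x ∨ z)) ∨ y) ∧ ~~y = min(0.34, 0.34) = 0.34

0.34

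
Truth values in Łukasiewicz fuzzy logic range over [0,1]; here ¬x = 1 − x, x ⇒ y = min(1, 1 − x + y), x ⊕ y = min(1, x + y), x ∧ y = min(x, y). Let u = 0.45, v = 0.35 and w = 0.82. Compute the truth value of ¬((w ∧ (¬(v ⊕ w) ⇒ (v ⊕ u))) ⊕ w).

0.00

v ⊕ w = min(1, 0.35 + 0.82) = min(1, 1.17) = 1.00
¬(v ⊕ w) = 1 − 1.00 = 0.00
v ⊕ u = min(1, 0.35 + 0.45) = min(1, 0.80) = 0.80
¬(v ⊕ w) ⇒ (v ⊕ u) = min(1, 1 − 0.00 + 0.80) = min(1, 1.80) = 1.00
w ∧ (¬(v ⊕ w) ⇒ (v ⊕ u)) = min(0.82, 1.00) = 0.82
(w ∧ (¬(v ⊕ w) ⇒ (v ⊕ u))) ⊕ w = min(1, 0.82 + 0.82) = min(1, 1.64) = 1.00
¬((w ∧ (¬(v ⊕ w) ⇒ (v ⊕ u))) ⊕ w) = 1 − 1.00 = 0.00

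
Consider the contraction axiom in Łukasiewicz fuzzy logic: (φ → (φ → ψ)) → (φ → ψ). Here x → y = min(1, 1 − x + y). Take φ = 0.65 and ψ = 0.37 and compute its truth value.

0.72

φ → ψ = min(1, 1 − 0.65 + 0.37) = min(1, 0.72) = 0.72
φ → (φ → ψ) = min(1, 1 − 0.65 + 0.72) = min(1, 1.07) = 1.00
(φ → (φ → ψ)) → (φ → ψ) = min(1, 1 − 1.00 + 0.72) = min(1, 0.72) = 0.72
(The value 0.72 < 1 shows this instance is not satisfied; fails in Ł∞ (the t-norm is not idempotent).)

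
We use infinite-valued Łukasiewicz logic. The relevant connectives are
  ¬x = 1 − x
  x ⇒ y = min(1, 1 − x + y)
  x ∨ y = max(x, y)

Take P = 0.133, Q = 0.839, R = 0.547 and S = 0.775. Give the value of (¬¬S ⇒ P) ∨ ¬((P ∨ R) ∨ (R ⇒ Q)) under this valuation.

¬S = 1 − 0.775 = 0.225
¬¬S = 1 − 0.225 = 0.775
¬¬S ⇒ P = min(1, 1 − 0.775 + 0.133) = min(1, 0.358) = 0.358
P ∨ R = max(0.133, 0.547) = 0.547
R ⇒ Q = min(1, 1 − 0.547 + 0.839) = min(1, 1.292) = 1.000
(P ∨ R) ∨ (R ⇒ Q) = max(0.547, 1.000) = 1.000
¬((P ∨ R) ∨ (R ⇒ Q)) = 1 − 1.000 = 0.000
(¬¬S ⇒ P) ∨ ¬((P ∨ R) ∨ (R ⇒ Q)) = max(0.358, 0.000) = 0.358

0.358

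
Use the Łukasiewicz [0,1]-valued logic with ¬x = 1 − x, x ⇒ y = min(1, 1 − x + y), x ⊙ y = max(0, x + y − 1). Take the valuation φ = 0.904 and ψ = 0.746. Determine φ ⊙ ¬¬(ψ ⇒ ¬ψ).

¬ψ = 1 − 0.746 = 0.254
ψ ⇒ ¬ψ = min(1, 1 − 0.746 + 0.254) = min(1, 0.508) = 0.508
¬(ψ ⇒ ¬ψ) = 1 − 0.508 = 0.492
¬¬(ψ ⇒ ¬ψ) = 1 − 0.492 = 0.508
φ ⊙ ¬¬(ψ ⇒ ¬ψ) = max(0, 0.904 + 0.508 − 1) = max(0, 0.412) = 0.412

0.412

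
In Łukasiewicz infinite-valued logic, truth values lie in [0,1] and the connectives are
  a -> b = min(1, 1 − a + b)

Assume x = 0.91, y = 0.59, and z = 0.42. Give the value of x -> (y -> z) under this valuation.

y -> z = min(1, 1 − 0.59 + 0.42) = min(1, 0.83) = 0.83
x -> (y -> z) = min(1, 1 − 0.91 + 0.83) = min(1, 0.92) = 0.92

0.92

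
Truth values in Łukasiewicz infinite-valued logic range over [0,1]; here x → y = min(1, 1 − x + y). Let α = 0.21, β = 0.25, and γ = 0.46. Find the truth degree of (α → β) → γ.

0.46

α → β = min(1, 1 − 0.21 + 0.25) = min(1, 1.04) = 1.00
(α → β) → γ = min(1, 1 − 1.00 + 0.46) = min(1, 0.46) = 0.46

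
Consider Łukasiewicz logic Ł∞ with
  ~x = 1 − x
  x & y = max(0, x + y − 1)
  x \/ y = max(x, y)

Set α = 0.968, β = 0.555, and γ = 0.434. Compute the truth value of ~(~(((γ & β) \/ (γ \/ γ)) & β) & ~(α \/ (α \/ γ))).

0.968

γ & β = max(0, 0.434 + 0.555 − 1) = max(0, -0.011) = 0.000
γ \/ γ = max(0.434, 0.434) = 0.434
(γ & β) \/ (γ \/ γ) = max(0.000, 0.434) = 0.434
((γ & β) \/ (γ \/ γ)) & β = max(0, 0.434 + 0.555 − 1) = max(0, -0.011) = 0.000
~(((γ & β) \/ (γ \/ γ)) & β) = 1 − 0.000 = 1.000
α \/ γ = max(0.968, 0.434) = 0.968
α \/ (α \/ γ) = max(0.968, 0.968) = 0.968
~(α \/ (α \/ γ)) = 1 − 0.968 = 0.032
~(((γ & β) \/ (γ \/ γ)) & β) & ~(α \/ (α \/ γ)) = max(0, 1.000 + 0.032 − 1) = max(0, 0.032) = 0.032
~(~(((γ & β) \/ (γ \/ γ)) & β) & ~(α \/ (α \/ γ))) = 1 − 0.032 = 0.968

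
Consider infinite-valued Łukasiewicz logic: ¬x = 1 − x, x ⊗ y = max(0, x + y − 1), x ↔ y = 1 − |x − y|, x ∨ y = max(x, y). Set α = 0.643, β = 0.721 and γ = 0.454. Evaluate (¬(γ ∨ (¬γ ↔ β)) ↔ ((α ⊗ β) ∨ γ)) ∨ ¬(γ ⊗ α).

0.903

¬γ = 1 − 0.454 = 0.546
¬γ ↔ β = 1 − |0.546 − 0.721| = 1 − 0.175 = 0.825
γ ∨ (¬γ ↔ β) = max(0.454, 0.825) = 0.825
¬(γ ∨ (¬γ ↔ β)) = 1 − 0.825 = 0.175
α ⊗ β = max(0, 0.643 + 0.721 − 1) = max(0, 0.364) = 0.364
(α ⊗ β) ∨ γ = max(0.364, 0.454) = 0.454
¬(γ ∨ (¬γ ↔ β)) ↔ ((α ⊗ β) ∨ γ) = 1 − |0.175 − 0.454| = 1 − 0.279 = 0.721
γ ⊗ α = max(0, 0.454 + 0.643 − 1) = max(0, 0.097) = 0.097
¬(γ ⊗ α) = 1 − 0.097 = 0.903
(¬(γ ∨ (¬γ ↔ β)) ↔ ((α ⊗ β) ∨ γ)) ∨ ¬(γ ⊗ α) = max(0.721, 0.903) = 0.903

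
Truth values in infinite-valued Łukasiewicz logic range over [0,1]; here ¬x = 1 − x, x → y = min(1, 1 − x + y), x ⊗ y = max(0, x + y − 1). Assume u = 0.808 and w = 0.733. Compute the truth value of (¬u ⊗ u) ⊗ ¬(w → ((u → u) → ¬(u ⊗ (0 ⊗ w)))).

¬u = 1 − 0.808 = 0.192
¬u ⊗ u = max(0, 0.192 + 0.808 − 1) = max(0, 0.000) = 0.000
u → u = min(1, 1 − 0.808 + 0.808) = min(1, 1.000) = 1.000
0 ⊗ w = max(0, 0.000 + 0.733 − 1) = max(0, -0.267) = 0.000
u ⊗ (0 ⊗ w) = max(0, 0.808 + 0.000 − 1) = max(0, -0.192) = 0.000
¬(u ⊗ (0 ⊗ w)) = 1 − 0.000 = 1.000
(u → u) → ¬(u ⊗ (0 ⊗ w)) = min(1, 1 − 1.000 + 1.000) = min(1, 1.000) = 1.000
w → ((u → u) → ¬(u ⊗ (0 ⊗ w))) = min(1, 1 − 0.733 + 1.000) = min(1, 1.267) = 1.000
¬(w → ((u → u) → ¬(u ⊗ (0 ⊗ w)))) = 1 − 1.000 = 0.000
(¬u ⊗ u) ⊗ ¬(w → ((u → u) → ¬(u ⊗ (0 ⊗ w)))) = max(0, 0.000 + 0.000 − 1) = max(0, -1.000) = 0.000

0.000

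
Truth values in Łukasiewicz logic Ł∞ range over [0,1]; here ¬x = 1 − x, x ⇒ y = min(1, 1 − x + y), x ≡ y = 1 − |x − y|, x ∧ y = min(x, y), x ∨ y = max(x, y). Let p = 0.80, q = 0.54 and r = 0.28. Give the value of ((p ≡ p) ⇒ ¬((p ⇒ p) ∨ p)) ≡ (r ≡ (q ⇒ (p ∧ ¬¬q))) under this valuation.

p ≡ p = 1 − |0.80 − 0.80| = 1 − 0.00 = 1.00
p ⇒ p = min(1, 1 − 0.80 + 0.80) = min(1, 1.00) = 1.00
(p ⇒ p) ∨ p = max(1.00, 0.80) = 1.00
¬((p ⇒ p) ∨ p) = 1 − 1.00 = 0.00
(p ≡ p) ⇒ ¬((p ⇒ p) ∨ p) = min(1, 1 − 1.00 + 0.00) = min(1, 0.00) = 0.00
¬q = 1 − 0.54 = 0.46
¬¬q = 1 − 0.46 = 0.54
p ∧ ¬¬q = min(0.80, 0.54) = 0.54
q ⇒ (p ∧ ¬¬q) = min(1, 1 − 0.54 + 0.54) = min(1, 1.00) = 1.00
r ≡ (q ⇒ (p ∧ ¬¬q)) = 1 − |0.28 − 1.00| = 1 − 0.72 = 0.28
((p ≡ p) ⇒ ¬((p ⇒ p) ∨ p)) ≡ (r ≡ (q ⇒ (p ∧ ¬¬q))) = 1 − |0.00 − 0.28| = 1 − 0.28 = 0.72

0.72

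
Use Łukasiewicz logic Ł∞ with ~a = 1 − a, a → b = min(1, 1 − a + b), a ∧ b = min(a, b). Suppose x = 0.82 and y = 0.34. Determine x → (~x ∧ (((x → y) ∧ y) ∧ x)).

~x = 1 − 0.82 = 0.18
x → y = min(1, 1 − 0.82 + 0.34) = min(1, 0.52) = 0.52
(x → y) ∧ y = min(0.52, 0.34) = 0.34
((x → y) ∧ y) ∧ x = min(0.34, 0.82) = 0.34
~x ∧ (((x → y) ∧ y) ∧ x) = min(0.18, 0.34) = 0.18
x → (~x ∧ (((x → y) ∧ y) ∧ x)) = min(1, 1 − 0.82 + 0.18) = min(1, 0.36) = 0.36

0.36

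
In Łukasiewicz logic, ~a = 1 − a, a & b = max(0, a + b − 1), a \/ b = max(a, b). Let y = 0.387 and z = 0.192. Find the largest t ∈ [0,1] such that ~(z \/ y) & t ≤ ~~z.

z \/ y = max(0.192, 0.387) = 0.387
~(z \/ y) = 1 − 0.387 = 0.613
So the left factor is ~(z \/ y) = 0.613.
~z = 1 − 0.192 = 0.808
~~z = 1 − 0.808 = 0.192
So the right-hand bound is ~~z = 0.192.
The residuum of the Łukasiewicz t-norm gives the supremum: min(1, 1 − 0.613 + 0.192).
1 − 0.613 + 0.192 = 0.579, so t = min(1, 0.579) = 0.579.
Check: 0.613 & 0.579 = max(0, 0.192) = 0.192 ≤ 0.192.

0.579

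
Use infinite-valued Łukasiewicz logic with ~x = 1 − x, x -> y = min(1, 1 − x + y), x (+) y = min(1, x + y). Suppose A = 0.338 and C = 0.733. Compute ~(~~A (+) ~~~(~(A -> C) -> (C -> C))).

~A = 1 − 0.338 = 0.662
~~A = 1 − 0.662 = 0.338
A -> C = min(1, 1 − 0.338 + 0.733) = min(1, 1.395) = 1.000
~(A -> C) = 1 − 1.000 = 0.000
C -> C = min(1, 1 − 0.733 + 0.733) = min(1, 1.000) = 1.000
~(A -> C) -> (C -> C) = min(1, 1 − 0.000 + 1.000) = min(1, 2.000) = 1.000
~(~(A -> C) -> (C -> C)) = 1 − 1.000 = 0.000
~~(~(A -> C) -> (C -> C)) = 1 − 0.000 = 1.000
~~~(~(A -> C) -> (C -> C)) = 1 − 1.000 = 0.000
~~A (+) ~~~(~(A -> C) -> (C -> C)) = min(1, 0.338 + 0.000) = min(1, 0.338) = 0.338
~(~~A (+) ~~~(~(A -> C) -> (C -> C))) = 1 − 0.338 = 0.662

0.662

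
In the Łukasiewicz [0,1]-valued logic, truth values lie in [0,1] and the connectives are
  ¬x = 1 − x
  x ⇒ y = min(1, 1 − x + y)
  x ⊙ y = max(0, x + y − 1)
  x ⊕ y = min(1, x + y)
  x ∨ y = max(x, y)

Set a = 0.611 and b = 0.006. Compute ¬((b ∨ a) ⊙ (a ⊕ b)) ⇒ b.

0.234

b ∨ a = max(0.006, 0.611) = 0.611
a ⊕ b = min(1, 0.611 + 0.006) = min(1, 0.617) = 0.617
(b ∨ a) ⊙ (a ⊕ b) = max(0, 0.611 + 0.617 − 1) = max(0, 0.228) = 0.228
¬((b ∨ a) ⊙ (a ⊕ b)) = 1 − 0.228 = 0.772
¬((b ∨ a) ⊙ (a ⊕ b)) ⇒ b = min(1, 1 − 0.772 + 0.006) = min(1, 0.234) = 0.234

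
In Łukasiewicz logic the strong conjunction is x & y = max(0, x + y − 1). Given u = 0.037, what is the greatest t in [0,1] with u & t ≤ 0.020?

0.983

The residuum of the Łukasiewicz t-norm gives the supremum: min(1, 1 − 0.037 + 0.020).
1 − 0.037 + 0.020 = 0.983, so t = min(1, 0.983) = 0.983.
Check: 0.037 & 0.983 = max(0, 0.020) = 0.020 ≤ 0.020.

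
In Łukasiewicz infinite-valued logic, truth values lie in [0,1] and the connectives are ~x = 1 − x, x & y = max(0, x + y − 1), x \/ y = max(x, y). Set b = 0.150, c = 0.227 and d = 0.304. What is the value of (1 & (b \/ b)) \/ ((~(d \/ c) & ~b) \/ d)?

b \/ b = max(0.150, 0.150) = 0.150
1 & (b \/ b) = max(0, 1.000 + 0.150 − 1) = max(0, 0.150) = 0.150
d \/ c = max(0.304, 0.227) = 0.304
~(d \/ c) = 1 − 0.304 = 0.696
~b = 1 − 0.150 = 0.850
~(d \/ c) & ~b = max(0, 0.696 + 0.850 − 1) = max(0, 0.546) = 0.546
(~(d \/ c) & ~b) \/ d = max(0.546, 0.304) = 0.546
(1 & (b \/ b)) \/ ((~(d \/ c) & ~b) \/ d) = max(0.150, 0.546) = 0.546

0.546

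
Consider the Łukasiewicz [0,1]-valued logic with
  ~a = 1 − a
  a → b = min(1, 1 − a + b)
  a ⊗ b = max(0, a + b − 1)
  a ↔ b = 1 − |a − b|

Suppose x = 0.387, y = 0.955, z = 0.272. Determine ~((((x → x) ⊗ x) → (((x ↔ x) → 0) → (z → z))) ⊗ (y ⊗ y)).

0.090

x → x = min(1, 1 − 0.387 + 0.387) = min(1, 1.000) = 1.000
(x → x) ⊗ x = max(0, 1.000 + 0.387 − 1) = max(0, 0.387) = 0.387
x ↔ x = 1 − |0.387 − 0.387| = 1 − 0.000 = 1.000
(x ↔ x) → 0 = min(1, 1 − 1.000 + 0.000) = min(1, 0.000) = 0.000
z → z = min(1, 1 − 0.272 + 0.272) = min(1, 1.000) = 1.000
((x ↔ x) → 0) → (z → z) = min(1, 1 − 0.000 + 1.000) = min(1, 2.000) = 1.000
((x → x) ⊗ x) → (((x ↔ x) → 0) → (z → z)) = min(1, 1 − 0.387 + 1.000) = min(1, 1.613) = 1.000
y ⊗ y = max(0, 0.955 + 0.955 − 1) = max(0, 0.910) = 0.910
(((x → x) ⊗ x) → (((x ↔ x) → 0) → (z → z))) ⊗ (y ⊗ y) = max(0, 1.000 + 0.910 − 1) = max(0, 0.910) = 0.910
~((((x → x) ⊗ x) → (((x ↔ x) → 0) → (z → z))) ⊗ (y ⊗ y)) = 1 − 0.910 = 0.090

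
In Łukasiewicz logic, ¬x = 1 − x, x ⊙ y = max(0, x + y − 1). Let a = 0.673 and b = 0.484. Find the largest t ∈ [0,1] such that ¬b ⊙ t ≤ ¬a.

0.811

¬b = 1 − 0.484 = 0.516
So the left factor is ¬b = 0.516.
¬a = 1 − 0.673 = 0.327
So the right-hand bound is ¬a = 0.327.
The residuum of the Łukasiewicz t-norm gives the supremum: min(1, 1 − 0.516 + 0.327).
1 − 0.516 + 0.327 = 0.811, so t = min(1, 0.811) = 0.811.
Check: 0.516 ⊙ 0.811 = max(0, 0.327) = 0.327 ≤ 0.327.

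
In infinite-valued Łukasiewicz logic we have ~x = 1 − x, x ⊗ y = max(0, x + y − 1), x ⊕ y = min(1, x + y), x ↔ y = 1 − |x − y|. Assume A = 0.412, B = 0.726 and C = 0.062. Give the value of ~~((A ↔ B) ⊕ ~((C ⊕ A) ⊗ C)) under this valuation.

1.000

A ↔ B = 1 − |0.412 − 0.726| = 1 − 0.314 = 0.686
C ⊕ A = min(1, 0.062 + 0.412) = min(1, 0.474) = 0.474
(C ⊕ A) ⊗ C = max(0, 0.474 + 0.062 − 1) = max(0, -0.464) = 0.000
~((C ⊕ A) ⊗ C) = 1 − 0.000 = 1.000
(A ↔ B) ⊕ ~((C ⊕ A) ⊗ C) = min(1, 0.686 + 1.000) = min(1, 1.686) = 1.000
~((A ↔ B) ⊕ ~((C ⊕ A) ⊗ C)) = 1 − 1.000 = 0.000
~~((A ↔ B) ⊕ ~((C ⊕ A) ⊗ C)) = 1 − 0.000 = 1.000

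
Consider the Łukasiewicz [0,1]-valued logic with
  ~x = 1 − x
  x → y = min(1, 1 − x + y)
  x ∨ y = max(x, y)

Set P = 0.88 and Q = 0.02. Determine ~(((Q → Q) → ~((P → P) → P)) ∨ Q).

Q → Q = min(1, 1 − 0.02 + 0.02) = min(1, 1.00) = 1.00
P → P = min(1, 1 − 0.88 + 0.88) = min(1, 1.00) = 1.00
(P → P) → P = min(1, 1 − 1.00 + 0.88) = min(1, 0.88) = 0.88
~((P → P) → P) = 1 − 0.88 = 0.12
(Q → Q) → ~((P → P) → P) = min(1, 1 − 1.00 + 0.12) = min(1, 0.12) = 0.12
((Q → Q) → ~((P → P) → P)) ∨ Q = max(0.12, 0.02) = 0.12
~(((Q → Q) → ~((P → P) → P)) ∨ Q) = 1 − 0.12 = 0.88

0.88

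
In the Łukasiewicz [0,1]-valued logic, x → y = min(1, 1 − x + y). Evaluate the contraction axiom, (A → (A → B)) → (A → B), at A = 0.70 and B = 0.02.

0.70

A → B = min(1, 1 − 0.70 + 0.02) = min(1, 0.32) = 0.32
A → (A → B) = min(1, 1 − 0.70 + 0.32) = min(1, 0.62) = 0.62
(A → (A → B)) → (A → B) = min(1, 1 − 0.62 + 0.32) = min(1, 0.70) = 0.70
(The value 0.70 < 1 shows this instance is not satisfied; fails in Ł∞ (the t-norm is not idempotent).)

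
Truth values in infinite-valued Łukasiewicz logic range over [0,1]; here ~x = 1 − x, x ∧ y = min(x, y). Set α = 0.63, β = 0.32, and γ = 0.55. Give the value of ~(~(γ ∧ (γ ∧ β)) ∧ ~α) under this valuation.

0.63

γ ∧ β = min(0.55, 0.32) = 0.32
γ ∧ (γ ∧ β) = min(0.55, 0.32) = 0.32
~(γ ∧ (γ ∧ β)) = 1 − 0.32 = 0.68
~α = 1 − 0.63 = 0.37
~(γ ∧ (γ ∧ β)) ∧ ~α = min(0.68, 0.37) = 0.37
~(~(γ ∧ (γ ∧ β)) ∧ ~α) = 1 − 0.37 = 0.63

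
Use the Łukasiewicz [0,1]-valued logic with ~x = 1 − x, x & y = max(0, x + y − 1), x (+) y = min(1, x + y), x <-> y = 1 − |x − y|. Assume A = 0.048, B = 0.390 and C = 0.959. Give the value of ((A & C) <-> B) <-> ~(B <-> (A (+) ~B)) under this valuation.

0.651

A & C = max(0, 0.048 + 0.959 − 1) = max(0, 0.007) = 0.007
(A & C) <-> B = 1 − |0.007 − 0.390| = 1 − 0.383 = 0.617
~B = 1 − 0.390 = 0.610
A (+) ~B = min(1, 0.048 + 0.610) = min(1, 0.658) = 0.658
B <-> (A (+) ~B) = 1 − |0.390 − 0.658| = 1 − 0.268 = 0.732
~(B <-> (A (+) ~B)) = 1 − 0.732 = 0.268
((A & C) <-> B) <-> ~(B <-> (A (+) ~B)) = 1 − |0.617 − 0.268| = 1 − 0.349 = 0.651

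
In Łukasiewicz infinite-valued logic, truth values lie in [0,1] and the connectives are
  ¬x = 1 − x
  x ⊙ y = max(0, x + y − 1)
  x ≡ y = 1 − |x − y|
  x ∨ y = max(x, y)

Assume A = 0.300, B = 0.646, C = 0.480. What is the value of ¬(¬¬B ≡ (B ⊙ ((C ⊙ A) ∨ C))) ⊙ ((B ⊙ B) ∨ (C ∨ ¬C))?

¬B = 1 − 0.646 = 0.354
¬¬B = 1 − 0.354 = 0.646
C ⊙ A = max(0, 0.480 + 0.300 − 1) = max(0, -0.220) = 0.000
(C ⊙ A) ∨ C = max(0.000, 0.480) = 0.480
B ⊙ ((C ⊙ A) ∨ C) = max(0, 0.646 + 0.480 − 1) = max(0, 0.126) = 0.126
¬¬B ≡ (B ⊙ ((C ⊙ A) ∨ C)) = 1 − |0.646 − 0.126| = 1 − 0.520 = 0.480
¬(¬¬B ≡ (B ⊙ ((C ⊙ A) ∨ C))) = 1 − 0.480 = 0.520
B ⊙ B = max(0, 0.646 + 0.646 − 1) = max(0, 0.292) = 0.292
¬C = 1 − 0.480 = 0.520
C ∨ ¬C = max(0.480, 0.520) = 0.520
(B ⊙ B) ∨ (C ∨ ¬C) = max(0.292, 0.520) = 0.520
¬(¬¬B ≡ (B ⊙ ((C ⊙ A) ∨ C))) ⊙ ((B ⊙ B) ∨ (C ∨ ¬C)) = max(0, 0.520 + 0.520 − 1) = max(0, 0.040) = 0.040

0.040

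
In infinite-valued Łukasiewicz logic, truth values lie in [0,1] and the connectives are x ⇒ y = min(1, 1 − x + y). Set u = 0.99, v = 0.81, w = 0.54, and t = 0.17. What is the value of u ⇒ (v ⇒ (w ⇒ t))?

0.83

w ⇒ t = min(1, 1 − 0.54 + 0.17) = min(1, 0.63) = 0.63
v ⇒ (w ⇒ t) = min(1, 1 − 0.81 + 0.63) = min(1, 0.82) = 0.82
u ⇒ (v ⇒ (w ⇒ t)) = min(1, 1 − 0.99 + 0.82) = min(1, 0.83) = 0.83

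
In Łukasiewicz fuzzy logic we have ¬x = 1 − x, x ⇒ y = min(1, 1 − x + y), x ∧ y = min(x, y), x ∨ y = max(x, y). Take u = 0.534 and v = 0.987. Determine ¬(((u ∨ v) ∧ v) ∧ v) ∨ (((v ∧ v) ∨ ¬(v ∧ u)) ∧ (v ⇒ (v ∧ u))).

u ∨ v = max(0.534, 0.987) = 0.987
(u ∨ v) ∧ v = min(0.987, 0.987) = 0.987
((u ∨ v) ∧ v) ∧ v = min(0.987, 0.987) = 0.987
¬(((u ∨ v) ∧ v) ∧ v) = 1 − 0.987 = 0.013
v ∧ v = min(0.987, 0.987) = 0.987
v ∧ u = min(0.987, 0.534) = 0.534
¬(v ∧ u) = 1 − 0.534 = 0.466
(v ∧ v) ∨ ¬(v ∧ u) = max(0.987, 0.466) = 0.987
v ⇒ (v ∧ u) = min(1, 1 − 0.987 + 0.534) = min(1, 0.547) = 0.547
((v ∧ v) ∨ ¬(v ∧ u)) ∧ (v ⇒ (v ∧ u)) = min(0.987, 0.547) = 0.547
¬(((u ∨ v) ∧ v) ∧ v) ∨ (((v ∧ v) ∨ ¬(v ∧ u)) ∧ (v ⇒ (v ∧ u))) = max(0.013, 0.547) = 0.547

0.547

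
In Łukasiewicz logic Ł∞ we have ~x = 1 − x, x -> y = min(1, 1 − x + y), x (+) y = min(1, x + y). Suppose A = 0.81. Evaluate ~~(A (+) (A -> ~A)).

1.00

~A = 1 − 0.81 = 0.19
A -> ~A = min(1, 1 − 0.81 + 0.19) = min(1, 0.38) = 0.38
A (+) (A -> ~A) = min(1, 0.81 + 0.38) = min(1, 1.19) = 1.00
~(A (+) (A -> ~A)) = 1 − 1.00 = 0.00
~~(A (+) (A -> ~A)) = 1 − 0.00 = 1.00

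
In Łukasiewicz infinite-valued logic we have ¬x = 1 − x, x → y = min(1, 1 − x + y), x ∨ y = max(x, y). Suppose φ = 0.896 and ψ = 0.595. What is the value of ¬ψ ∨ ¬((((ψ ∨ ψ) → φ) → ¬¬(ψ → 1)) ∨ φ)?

¬ψ = 1 − 0.595 = 0.405
ψ ∨ ψ = max(0.595, 0.595) = 0.595
(ψ ∨ ψ) → φ = min(1, 1 − 0.595 + 0.896) = min(1, 1.301) = 1.000
ψ → 1 = min(1, 1 − 0.595 + 1.000) = min(1, 1.405) = 1.000
¬(ψ → 1) = 1 − 1.000 = 0.000
¬¬(ψ → 1) = 1 − 0.000 = 1.000
((ψ ∨ ψ) → φ) → ¬¬(ψ → 1) = min(1, 1 − 1.000 + 1.000) = min(1, 1.000) = 1.000
(((ψ ∨ ψ) → φ) → ¬¬(ψ → 1)) ∨ φ = max(1.000, 0.896) = 1.000
¬((((ψ ∨ ψ) → φ) → ¬¬(ψ → 1)) ∨ φ) = 1 − 1.000 = 0.000
¬ψ ∨ ¬((((ψ ∨ ψ) → φ) → ¬¬(ψ → 1)) ∨ φ) = max(0.405, 0.000) = 0.405

0.405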